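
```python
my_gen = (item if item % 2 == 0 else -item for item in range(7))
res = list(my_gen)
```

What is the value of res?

Step 1: For each item in range(7), yield item if even, else -item:
  item=0: even, yield 0
  item=1: odd, yield -1
  item=2: even, yield 2
  item=3: odd, yield -3
  item=4: even, yield 4
  item=5: odd, yield -5
  item=6: even, yield 6
Therefore res = [0, -1, 2, -3, 4, -5, 6].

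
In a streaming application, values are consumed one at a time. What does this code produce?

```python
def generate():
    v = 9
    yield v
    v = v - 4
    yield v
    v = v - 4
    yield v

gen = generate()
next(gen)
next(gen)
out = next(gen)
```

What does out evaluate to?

Step 1: Trace through generator execution:
  Yield 1: v starts at 9, yield 9
  Yield 2: v = 9 - 4 = 5, yield 5
  Yield 3: v = 5 - 4 = 1, yield 1
Step 2: First next() gets 9, second next() gets the second value, third next() yields 1.
Therefore out = 1.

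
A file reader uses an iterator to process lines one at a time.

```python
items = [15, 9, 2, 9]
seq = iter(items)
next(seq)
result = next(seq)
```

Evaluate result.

Step 1: Create iterator over [15, 9, 2, 9].
Step 2: next() consumes 15.
Step 3: next() returns 9.
Therefore result = 9.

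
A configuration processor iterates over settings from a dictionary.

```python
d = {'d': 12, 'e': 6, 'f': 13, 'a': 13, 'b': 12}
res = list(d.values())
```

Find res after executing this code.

Step 1: d.values() returns the dictionary values in insertion order.
Therefore res = [12, 6, 13, 13, 12].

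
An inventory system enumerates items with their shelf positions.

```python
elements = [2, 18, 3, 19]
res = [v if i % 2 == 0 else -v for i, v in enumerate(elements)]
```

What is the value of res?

Step 1: For each (i, v), keep v if i is even, negate if odd:
  i=0 (even): keep 2
  i=1 (odd): negate to -18
  i=2 (even): keep 3
  i=3 (odd): negate to -19
Therefore res = [2, -18, 3, -19].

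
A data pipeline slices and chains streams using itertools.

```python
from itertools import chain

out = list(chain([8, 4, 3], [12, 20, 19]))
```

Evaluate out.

Step 1: chain() concatenates iterables: [8, 4, 3] + [12, 20, 19].
Therefore out = [8, 4, 3, 12, 20, 19].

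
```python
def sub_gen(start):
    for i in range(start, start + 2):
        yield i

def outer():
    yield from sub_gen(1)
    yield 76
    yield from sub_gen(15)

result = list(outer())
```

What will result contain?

Step 1: outer() delegates to sub_gen(1):
  yield 1
  yield 2
Step 2: yield 76
Step 3: Delegates to sub_gen(15):
  yield 15
  yield 16
Therefore result = [1, 2, 76, 15, 16].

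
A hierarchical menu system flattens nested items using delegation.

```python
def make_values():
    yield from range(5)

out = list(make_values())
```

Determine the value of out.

Step 1: yield from delegates to the iterable, yielding each element.
Step 2: Collected values: [0, 1, 2, 3, 4].
Therefore out = [0, 1, 2, 3, 4].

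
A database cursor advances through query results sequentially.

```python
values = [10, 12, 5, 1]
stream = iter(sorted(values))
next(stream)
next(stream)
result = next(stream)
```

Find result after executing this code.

Step 1: sorted([10, 12, 5, 1]) = [1, 5, 10, 12].
Step 2: Create iterator and skip 2 elements.
Step 3: next() returns 10.
Therefore result = 10.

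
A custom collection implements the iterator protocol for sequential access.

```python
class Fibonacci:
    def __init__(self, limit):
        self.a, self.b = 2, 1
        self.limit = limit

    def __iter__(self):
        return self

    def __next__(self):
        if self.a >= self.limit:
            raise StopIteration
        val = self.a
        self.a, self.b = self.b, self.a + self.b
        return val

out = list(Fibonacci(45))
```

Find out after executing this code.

Step 1: Fibonacci-like sequence (a=2, b=1) until >= 45:
  Yield 2, then a,b = 1,3
  Yield 1, then a,b = 3,4
  Yield 3, then a,b = 4,7
  Yield 4, then a,b = 7,11
  Yield 7, then a,b = 11,18
  Yield 11, then a,b = 18,29
  Yield 18, then a,b = 29,47
  Yield 29, then a,b = 47,76
Step 2: 47 >= 45, stop.
Therefore out = [2, 1, 3, 4, 7, 11, 18, 29].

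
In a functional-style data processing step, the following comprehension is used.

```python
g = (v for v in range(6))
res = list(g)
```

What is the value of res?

Step 1: Generator expression iterates range(6): [0, 1, 2, 3, 4, 5].
Step 2: list() collects all values.
Therefore res = [0, 1, 2, 3, 4, 5].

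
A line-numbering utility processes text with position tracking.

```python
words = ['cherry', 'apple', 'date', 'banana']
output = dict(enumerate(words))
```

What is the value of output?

Step 1: enumerate pairs indices with words:
  0 -> 'cherry'
  1 -> 'apple'
  2 -> 'date'
  3 -> 'banana'
Therefore output = {0: 'cherry', 1: 'apple', 2: 'date', 3: 'banana'}.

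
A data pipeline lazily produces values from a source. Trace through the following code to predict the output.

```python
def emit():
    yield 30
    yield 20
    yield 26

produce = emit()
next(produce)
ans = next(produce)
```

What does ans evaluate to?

Step 1: emit() creates a generator.
Step 2: next(produce) yields 30 (consumed and discarded).
Step 3: next(produce) yields 20, assigned to ans.
Therefore ans = 20.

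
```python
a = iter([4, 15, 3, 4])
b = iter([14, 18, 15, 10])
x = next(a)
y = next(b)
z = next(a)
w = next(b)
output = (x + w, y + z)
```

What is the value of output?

Step 1: a iterates [4, 15, 3, 4], b iterates [14, 18, 15, 10].
Step 2: x = next(a) = 4, y = next(b) = 14.
Step 3: z = next(a) = 15, w = next(b) = 18.
Step 4: output = (4 + 18, 14 + 15) = (22, 29).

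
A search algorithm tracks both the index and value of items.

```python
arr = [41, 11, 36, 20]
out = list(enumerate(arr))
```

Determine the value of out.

Step 1: enumerate pairs each element with its index:
  (0, 41)
  (1, 11)
  (2, 36)
  (3, 20)
Therefore out = [(0, 41), (1, 11), (2, 36), (3, 20)].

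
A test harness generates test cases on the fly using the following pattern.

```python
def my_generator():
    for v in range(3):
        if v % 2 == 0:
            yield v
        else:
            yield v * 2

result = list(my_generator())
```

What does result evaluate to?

Step 1: For each v in range(3), yield v if even, else v*2:
  v=0 (even): yield 0
  v=1 (odd): yield 1*2 = 2
  v=2 (even): yield 2
Therefore result = [0, 2, 2].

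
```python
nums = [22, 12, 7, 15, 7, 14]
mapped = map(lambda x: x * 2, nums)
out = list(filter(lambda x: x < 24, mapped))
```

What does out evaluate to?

Step 1: Map x * 2:
  22 -> 44
  12 -> 24
  7 -> 14
  15 -> 30
  7 -> 14
  14 -> 28
Step 2: Filter for < 24:
  44: removed
  24: removed
  14: kept
  30: removed
  14: kept
  28: removed
Therefore out = [14, 14].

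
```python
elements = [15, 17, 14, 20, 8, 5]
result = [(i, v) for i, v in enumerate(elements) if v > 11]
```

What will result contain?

Step 1: Filter enumerate([15, 17, 14, 20, 8, 5]) keeping v > 11:
  (0, 15): 15 > 11, included
  (1, 17): 17 > 11, included
  (2, 14): 14 > 11, included
  (3, 20): 20 > 11, included
  (4, 8): 8 <= 11, excluded
  (5, 5): 5 <= 11, excluded
Therefore result = [(0, 15), (1, 17), (2, 14), (3, 20)].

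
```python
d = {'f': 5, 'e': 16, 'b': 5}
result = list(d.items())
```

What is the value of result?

Step 1: d.items() returns (key, value) pairs in insertion order.
Therefore result = [('f', 5), ('e', 16), ('b', 5)].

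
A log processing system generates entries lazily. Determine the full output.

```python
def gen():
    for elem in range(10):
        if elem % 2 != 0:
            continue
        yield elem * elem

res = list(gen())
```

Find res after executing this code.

Step 1: Only yield elem**2 when elem is divisible by 2:
  elem=0: 0 % 2 == 0, yield 0**2 = 0
  elem=2: 2 % 2 == 0, yield 2**2 = 4
  elem=4: 4 % 2 == 0, yield 4**2 = 16
  elem=6: 6 % 2 == 0, yield 6**2 = 36
  elem=8: 8 % 2 == 0, yield 8**2 = 64
Therefore res = [0, 4, 16, 36, 64].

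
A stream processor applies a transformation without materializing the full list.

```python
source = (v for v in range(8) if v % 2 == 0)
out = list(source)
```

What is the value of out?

Step 1: Filter range(8) keeping only even values:
  v=0: even, included
  v=1: odd, excluded
  v=2: even, included
  v=3: odd, excluded
  v=4: even, included
  v=5: odd, excluded
  v=6: even, included
  v=7: odd, excluded
Therefore out = [0, 2, 4, 6].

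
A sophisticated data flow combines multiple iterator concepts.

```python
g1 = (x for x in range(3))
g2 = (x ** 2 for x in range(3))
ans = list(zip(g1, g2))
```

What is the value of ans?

Step 1: g1 produces [0, 1, 2].
Step 2: g2 produces [0, 1, 4].
Step 3: zip pairs them: [(0, 0), (1, 1), (2, 4)].
Therefore ans = [(0, 0), (1, 1), (2, 4)].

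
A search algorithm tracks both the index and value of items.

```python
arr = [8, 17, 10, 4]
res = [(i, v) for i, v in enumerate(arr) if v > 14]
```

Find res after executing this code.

Step 1: Filter enumerate([8, 17, 10, 4]) keeping v > 14:
  (0, 8): 8 <= 14, excluded
  (1, 17): 17 > 14, included
  (2, 10): 10 <= 14, excluded
  (3, 4): 4 <= 14, excluded
Therefore res = [(1, 17)].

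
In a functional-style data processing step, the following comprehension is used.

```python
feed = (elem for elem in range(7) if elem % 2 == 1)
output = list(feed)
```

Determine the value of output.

Step 1: Filter range(7) keeping only odd values:
  elem=0: even, excluded
  elem=1: odd, included
  elem=2: even, excluded
  elem=3: odd, included
  elem=4: even, excluded
  elem=5: odd, included
  elem=6: even, excluded
Therefore output = [1, 3, 5].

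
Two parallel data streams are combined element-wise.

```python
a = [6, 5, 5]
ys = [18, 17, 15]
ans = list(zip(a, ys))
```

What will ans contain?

Step 1: zip pairs elements at same index:
  Index 0: (6, 18)
  Index 1: (5, 17)
  Index 2: (5, 15)
Therefore ans = [(6, 18), (5, 17), (5, 15)].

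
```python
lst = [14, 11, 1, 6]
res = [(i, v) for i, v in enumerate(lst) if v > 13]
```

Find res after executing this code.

Step 1: Filter enumerate([14, 11, 1, 6]) keeping v > 13:
  (0, 14): 14 > 13, included
  (1, 11): 11 <= 13, excluded
  (2, 1): 1 <= 13, excluded
  (3, 6): 6 <= 13, excluded
Therefore res = [(0, 14)].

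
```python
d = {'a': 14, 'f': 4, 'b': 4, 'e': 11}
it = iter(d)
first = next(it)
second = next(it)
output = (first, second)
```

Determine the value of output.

Step 1: iter(d) iterates over keys: ['a', 'f', 'b', 'e'].
Step 2: first = next(it) = 'a', second = next(it) = 'f'.
Therefore output = ('a', 'f').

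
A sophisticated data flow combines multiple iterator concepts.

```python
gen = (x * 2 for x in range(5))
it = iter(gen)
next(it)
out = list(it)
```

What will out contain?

Step 1: Generator produces [0, 2, 4, 6, 8].
Step 2: next(it) consumes first element (0).
Step 3: list(it) collects remaining: [2, 4, 6, 8].
Therefore out = [2, 4, 6, 8].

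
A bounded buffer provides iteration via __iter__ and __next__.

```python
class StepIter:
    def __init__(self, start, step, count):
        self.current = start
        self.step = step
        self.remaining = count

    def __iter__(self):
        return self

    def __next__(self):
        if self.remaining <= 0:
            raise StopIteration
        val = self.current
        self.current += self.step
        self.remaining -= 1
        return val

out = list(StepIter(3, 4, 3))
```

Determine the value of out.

Step 1: StepIter starts at 3, increments by 4, for 3 steps:
  Yield 3, then current += 4
  Yield 7, then current += 4
  Yield 11, then current += 4
Therefore out = [3, 7, 11].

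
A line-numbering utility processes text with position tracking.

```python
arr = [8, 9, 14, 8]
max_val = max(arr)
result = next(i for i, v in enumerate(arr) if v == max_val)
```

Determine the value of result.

Step 1: max([8, 9, 14, 8]) = 14.
Step 2: Find first index where value == 14:
  Index 0: 8 != 14
  Index 1: 9 != 14
  Index 2: 14 == 14, found!
Therefore result = 2.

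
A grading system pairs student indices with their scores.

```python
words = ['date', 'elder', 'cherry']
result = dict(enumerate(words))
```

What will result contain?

Step 1: enumerate pairs indices with words:
  0 -> 'date'
  1 -> 'elder'
  2 -> 'cherry'
Therefore result = {0: 'date', 1: 'elder', 2: 'cherry'}.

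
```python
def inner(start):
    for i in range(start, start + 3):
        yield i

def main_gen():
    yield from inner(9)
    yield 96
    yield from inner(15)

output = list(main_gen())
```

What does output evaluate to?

Step 1: main_gen() delegates to inner(9):
  yield 9
  yield 10
  yield 11
Step 2: yield 96
Step 3: Delegates to inner(15):
  yield 15
  yield 16
  yield 17
Therefore output = [9, 10, 11, 96, 15, 16, 17].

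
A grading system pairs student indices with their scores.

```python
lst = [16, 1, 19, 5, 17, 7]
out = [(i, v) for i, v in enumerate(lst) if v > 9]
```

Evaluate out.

Step 1: Filter enumerate([16, 1, 19, 5, 17, 7]) keeping v > 9:
  (0, 16): 16 > 9, included
  (1, 1): 1 <= 9, excluded
  (2, 19): 19 > 9, included
  (3, 5): 5 <= 9, excluded
  (4, 17): 17 > 9, included
  (5, 7): 7 <= 9, excluded
Therefore out = [(0, 16), (2, 19), (4, 17)].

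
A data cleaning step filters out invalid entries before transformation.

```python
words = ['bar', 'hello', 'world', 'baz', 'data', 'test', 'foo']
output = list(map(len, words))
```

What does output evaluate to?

Step 1: Map len() to each word:
  'bar' -> 3
  'hello' -> 5
  'world' -> 5
  'baz' -> 3
  'data' -> 4
  'test' -> 4
  'foo' -> 3
Therefore output = [3, 5, 5, 3, 4, 4, 3].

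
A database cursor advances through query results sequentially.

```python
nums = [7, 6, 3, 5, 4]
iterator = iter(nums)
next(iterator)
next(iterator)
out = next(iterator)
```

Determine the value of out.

Step 1: Create iterator over [7, 6, 3, 5, 4].
Step 2: next() consumes 7.
Step 3: next() consumes 6.
Step 4: next() returns 3.
Therefore out = 3.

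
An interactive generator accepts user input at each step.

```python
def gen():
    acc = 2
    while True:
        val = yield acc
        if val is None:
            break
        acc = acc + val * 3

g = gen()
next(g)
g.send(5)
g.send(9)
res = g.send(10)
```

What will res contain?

Step 1: next() -> yield acc=2.
Step 2: send(5) -> val=5, acc = 2 + 5*3 = 17, yield 17.
Step 3: send(9) -> val=9, acc = 17 + 9*3 = 44, yield 44.
Step 4: send(10) -> val=10, acc = 44 + 10*3 = 74, yield 74.
Therefore res = 74.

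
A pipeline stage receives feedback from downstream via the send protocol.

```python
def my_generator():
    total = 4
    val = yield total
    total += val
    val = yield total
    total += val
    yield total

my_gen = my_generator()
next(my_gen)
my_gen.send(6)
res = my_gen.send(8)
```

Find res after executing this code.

Step 1: next() -> yield total=4.
Step 2: send(6) -> val=6, total = 4+6 = 10, yield 10.
Step 3: send(8) -> val=8, total = 10+8 = 18, yield 18.
Therefore res = 18.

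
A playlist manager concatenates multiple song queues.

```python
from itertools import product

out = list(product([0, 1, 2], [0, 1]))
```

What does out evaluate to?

Step 1: product([0, 1, 2], [0, 1]) gives all pairs:
  (0, 0)
  (0, 1)
  (1, 0)
  (1, 1)
  (2, 0)
  (2, 1)
Therefore out = [(0, 0), (0, 1), (1, 0), (1, 1), (2, 0), (2, 1)].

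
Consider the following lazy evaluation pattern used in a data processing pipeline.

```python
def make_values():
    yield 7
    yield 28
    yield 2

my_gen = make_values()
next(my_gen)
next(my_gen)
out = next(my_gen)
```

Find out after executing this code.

Step 1: make_values() creates a generator.
Step 2: next(my_gen) yields 7 (consumed and discarded).
Step 3: next(my_gen) yields 28 (consumed and discarded).
Step 4: next(my_gen) yields 2, assigned to out.
Therefore out = 2.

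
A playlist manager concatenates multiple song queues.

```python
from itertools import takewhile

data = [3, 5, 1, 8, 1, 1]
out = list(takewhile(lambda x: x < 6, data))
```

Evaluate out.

Step 1: takewhile stops at first element >= 6:
  3 < 6: take
  5 < 6: take
  1 < 6: take
  8 >= 6: stop
Therefore out = [3, 5, 1].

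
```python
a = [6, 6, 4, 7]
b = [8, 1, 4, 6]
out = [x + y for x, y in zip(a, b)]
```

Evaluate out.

Step 1: Add corresponding elements:
  6 + 8 = 14
  6 + 1 = 7
  4 + 4 = 8
  7 + 6 = 13
Therefore out = [14, 7, 8, 13].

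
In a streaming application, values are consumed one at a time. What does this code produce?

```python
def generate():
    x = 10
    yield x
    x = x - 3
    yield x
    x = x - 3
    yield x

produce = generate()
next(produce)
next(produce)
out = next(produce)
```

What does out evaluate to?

Step 1: Trace through generator execution:
  Yield 1: x starts at 10, yield 10
  Yield 2: x = 10 - 3 = 7, yield 7
  Yield 3: x = 7 - 3 = 4, yield 4
Step 2: First next() gets 10, second next() gets the second value, third next() yields 4.
Therefore out = 4.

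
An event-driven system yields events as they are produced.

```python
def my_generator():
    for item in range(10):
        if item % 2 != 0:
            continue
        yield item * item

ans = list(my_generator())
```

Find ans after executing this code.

Step 1: Only yield item**2 when item is divisible by 2:
  item=0: 0 % 2 == 0, yield 0**2 = 0
  item=2: 2 % 2 == 0, yield 2**2 = 4
  item=4: 4 % 2 == 0, yield 4**2 = 16
  item=6: 6 % 2 == 0, yield 6**2 = 36
  item=8: 8 % 2 == 0, yield 8**2 = 64
Therefore ans = [0, 4, 16, 36, 64].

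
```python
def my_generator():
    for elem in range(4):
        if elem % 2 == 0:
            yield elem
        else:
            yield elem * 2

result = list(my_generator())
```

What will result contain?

Step 1: For each elem in range(4), yield elem if even, else elem*2:
  elem=0 (even): yield 0
  elem=1 (odd): yield 1*2 = 2
  elem=2 (even): yield 2
  elem=3 (odd): yield 3*2 = 6
Therefore result = [0, 2, 2, 6].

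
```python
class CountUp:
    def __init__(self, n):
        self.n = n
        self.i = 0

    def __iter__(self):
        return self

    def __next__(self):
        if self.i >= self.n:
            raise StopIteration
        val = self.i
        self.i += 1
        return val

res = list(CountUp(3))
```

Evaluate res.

Step 1: CountUp(3) creates an iterator counting 0 to 2.
Step 2: list() consumes all values: [0, 1, 2].
Therefore res = [0, 1, 2].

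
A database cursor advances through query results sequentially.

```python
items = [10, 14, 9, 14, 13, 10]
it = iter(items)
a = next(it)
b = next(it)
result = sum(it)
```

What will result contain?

Step 1: Create iterator over [10, 14, 9, 14, 13, 10].
Step 2: a = next() = 10, b = next() = 14.
Step 3: sum() of remaining [9, 14, 13, 10] = 46.
Therefore result = 46.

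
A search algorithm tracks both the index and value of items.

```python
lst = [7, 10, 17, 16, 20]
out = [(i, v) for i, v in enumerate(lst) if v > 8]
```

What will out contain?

Step 1: Filter enumerate([7, 10, 17, 16, 20]) keeping v > 8:
  (0, 7): 7 <= 8, excluded
  (1, 10): 10 > 8, included
  (2, 17): 17 > 8, included
  (3, 16): 16 > 8, included
  (4, 20): 20 > 8, included
Therefore out = [(1, 10), (2, 17), (3, 16), (4, 20)].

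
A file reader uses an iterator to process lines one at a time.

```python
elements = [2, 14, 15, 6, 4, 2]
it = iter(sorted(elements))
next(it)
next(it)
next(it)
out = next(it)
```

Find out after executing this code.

Step 1: sorted([2, 14, 15, 6, 4, 2]) = [2, 2, 4, 6, 14, 15].
Step 2: Create iterator and skip 3 elements.
Step 3: next() returns 6.
Therefore out = 6.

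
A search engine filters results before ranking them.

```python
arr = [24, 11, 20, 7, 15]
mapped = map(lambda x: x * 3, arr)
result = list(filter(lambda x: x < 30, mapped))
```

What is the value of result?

Step 1: Map x * 3:
  24 -> 72
  11 -> 33
  20 -> 60
  7 -> 21
  15 -> 45
Step 2: Filter for < 30:
  72: removed
  33: removed
  60: removed
  21: kept
  45: removed
Therefore result = [21].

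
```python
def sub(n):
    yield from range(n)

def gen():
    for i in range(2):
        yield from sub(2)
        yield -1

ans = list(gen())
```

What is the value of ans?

Step 1: For each i in range(2):
  i=0: yield from sub(2) -> [0, 1], then yield -1
  i=1: yield from sub(2) -> [0, 1], then yield -1
Therefore ans = [0, 1, -1, 0, 1, -1].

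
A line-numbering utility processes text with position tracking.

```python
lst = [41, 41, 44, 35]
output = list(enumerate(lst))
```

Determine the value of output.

Step 1: enumerate pairs each element with its index:
  (0, 41)
  (1, 41)
  (2, 44)
  (3, 35)
Therefore output = [(0, 41), (1, 41), (2, 44), (3, 35)].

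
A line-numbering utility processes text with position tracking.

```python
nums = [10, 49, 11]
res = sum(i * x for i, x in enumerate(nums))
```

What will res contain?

Step 1: Compute i * x for each (i, x) in enumerate([10, 49, 11]):
  i=0, x=10: 0*10 = 0
  i=1, x=49: 1*49 = 49
  i=2, x=11: 2*11 = 22
Step 2: sum = 0 + 49 + 22 = 71.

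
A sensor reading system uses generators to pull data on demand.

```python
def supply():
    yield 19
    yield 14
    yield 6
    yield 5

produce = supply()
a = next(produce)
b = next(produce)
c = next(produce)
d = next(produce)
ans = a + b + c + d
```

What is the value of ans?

Step 1: Create generator and consume all values:
  a = next(produce) = 19
  b = next(produce) = 14
  c = next(produce) = 6
  d = next(produce) = 5
Step 2: ans = 19 + 14 + 6 + 5 = 44.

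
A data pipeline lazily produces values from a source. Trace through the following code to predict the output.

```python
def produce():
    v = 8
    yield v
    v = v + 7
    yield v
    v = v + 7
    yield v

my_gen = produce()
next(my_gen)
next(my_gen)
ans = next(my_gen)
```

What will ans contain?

Step 1: Trace through generator execution:
  Yield 1: v starts at 8, yield 8
  Yield 2: v = 8 + 7 = 15, yield 15
  Yield 3: v = 15 + 7 = 22, yield 22
Step 2: First next() gets 8, second next() gets the second value, third next() yields 22.
Therefore ans = 22.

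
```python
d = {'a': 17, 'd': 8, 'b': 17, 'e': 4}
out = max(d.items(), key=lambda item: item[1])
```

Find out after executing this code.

Step 1: Find item with maximum value:
  ('a', 17)
  ('d', 8)
  ('b', 17)
  ('e', 4)
Step 2: Maximum value is 17 at key 'a'.
Therefore out = ('a', 17).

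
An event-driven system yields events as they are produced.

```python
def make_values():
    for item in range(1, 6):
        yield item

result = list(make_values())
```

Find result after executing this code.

Step 1: The generator yields each value from range(1, 6).
Step 2: list() consumes all yields: [1, 2, 3, 4, 5].
Therefore result = [1, 2, 3, 4, 5].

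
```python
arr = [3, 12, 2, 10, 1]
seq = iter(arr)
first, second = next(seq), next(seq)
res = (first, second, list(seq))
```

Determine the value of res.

Step 1: Create iterator over [3, 12, 2, 10, 1].
Step 2: first = 3, second = 12.
Step 3: Remaining elements: [2, 10, 1].
Therefore res = (3, 12, [2, 10, 1]).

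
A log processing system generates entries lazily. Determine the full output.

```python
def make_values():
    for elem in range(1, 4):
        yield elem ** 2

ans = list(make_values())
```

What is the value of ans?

Step 1: For each elem in range(1, 4), yield elem**2:
  elem=1: yield 1**2 = 1
  elem=2: yield 2**2 = 4
  elem=3: yield 3**2 = 9
Therefore ans = [1, 4, 9].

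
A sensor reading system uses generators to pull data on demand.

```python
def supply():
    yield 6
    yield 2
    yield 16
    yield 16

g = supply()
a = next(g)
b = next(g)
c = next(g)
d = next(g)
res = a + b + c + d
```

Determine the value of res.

Step 1: Create generator and consume all values:
  a = next(g) = 6
  b = next(g) = 2
  c = next(g) = 16
  d = next(g) = 16
Step 2: res = 6 + 2 + 16 + 16 = 40.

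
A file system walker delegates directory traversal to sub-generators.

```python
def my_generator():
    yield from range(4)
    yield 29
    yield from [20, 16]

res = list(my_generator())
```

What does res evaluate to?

Step 1: Trace yields in order:
  yield 0
  yield 1
  yield 2
  yield 3
  yield 29
  yield 20
  yield 16
Therefore res = [0, 1, 2, 3, 29, 20, 16].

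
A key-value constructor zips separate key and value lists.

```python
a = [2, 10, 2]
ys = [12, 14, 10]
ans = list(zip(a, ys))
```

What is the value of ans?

Step 1: zip pairs elements at same index:
  Index 0: (2, 12)
  Index 1: (10, 14)
  Index 2: (2, 10)
Therefore ans = [(2, 12), (10, 14), (2, 10)].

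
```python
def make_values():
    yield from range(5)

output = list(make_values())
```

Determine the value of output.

Step 1: yield from delegates to the iterable, yielding each element.
Step 2: Collected values: [0, 1, 2, 3, 4].
Therefore output = [0, 1, 2, 3, 4].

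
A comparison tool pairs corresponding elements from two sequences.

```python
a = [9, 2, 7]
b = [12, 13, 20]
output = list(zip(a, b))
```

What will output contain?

Step 1: zip pairs elements at same index:
  Index 0: (9, 12)
  Index 1: (2, 13)
  Index 2: (7, 20)
Therefore output = [(9, 12), (2, 13), (7, 20)].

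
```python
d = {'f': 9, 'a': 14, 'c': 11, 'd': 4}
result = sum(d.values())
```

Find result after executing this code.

Step 1: d.values() = [9, 14, 11, 4].
Step 2: sum = 38.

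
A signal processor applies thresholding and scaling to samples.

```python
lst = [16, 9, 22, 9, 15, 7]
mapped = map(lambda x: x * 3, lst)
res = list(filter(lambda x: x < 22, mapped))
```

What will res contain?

Step 1: Map x * 3:
  16 -> 48
  9 -> 27
  22 -> 66
  9 -> 27
  15 -> 45
  7 -> 21
Step 2: Filter for < 22:
  48: removed
  27: removed
  66: removed
  27: removed
  45: removed
  21: kept
Therefore res = [21].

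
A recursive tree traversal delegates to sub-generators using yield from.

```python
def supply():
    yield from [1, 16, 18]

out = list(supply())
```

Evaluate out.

Step 1: yield from delegates to the iterable, yielding each element.
Step 2: Collected values: [1, 16, 18].
Therefore out = [1, 16, 18].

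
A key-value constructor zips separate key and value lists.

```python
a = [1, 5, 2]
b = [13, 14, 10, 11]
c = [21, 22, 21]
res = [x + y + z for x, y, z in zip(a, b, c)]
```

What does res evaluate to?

Step 1: zip three lists (truncates to shortest, len=3):
  1 + 13 + 21 = 35
  5 + 14 + 22 = 41
  2 + 10 + 21 = 33
Therefore res = [35, 41, 33].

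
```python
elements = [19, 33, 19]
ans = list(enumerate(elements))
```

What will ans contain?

Step 1: enumerate pairs each element with its index:
  (0, 19)
  (1, 33)
  (2, 19)
Therefore ans = [(0, 19), (1, 33), (2, 19)].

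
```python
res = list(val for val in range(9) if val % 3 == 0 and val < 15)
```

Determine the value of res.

Step 1: Filter range(9) where val % 3 == 0 and val < 15:
  val=0: both conditions met, included
  val=1: excluded (1 % 3 != 0)
  val=2: excluded (2 % 3 != 0)
  val=3: both conditions met, included
  val=4: excluded (4 % 3 != 0)
  val=5: excluded (5 % 3 != 0)
  val=6: both conditions met, included
  val=7: excluded (7 % 3 != 0)
  val=8: excluded (8 % 3 != 0)
Therefore res = [0, 3, 6].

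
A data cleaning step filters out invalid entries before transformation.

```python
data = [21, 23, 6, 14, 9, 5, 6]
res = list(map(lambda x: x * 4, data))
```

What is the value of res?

Step 1: Apply lambda x: x * 4 to each element:
  21 -> 84
  23 -> 92
  6 -> 24
  14 -> 56
  9 -> 36
  5 -> 20
  6 -> 24
Therefore res = [84, 92, 24, 56, 36, 20, 24].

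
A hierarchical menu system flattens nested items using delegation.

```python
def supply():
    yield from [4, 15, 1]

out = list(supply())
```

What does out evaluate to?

Step 1: yield from delegates to the iterable, yielding each element.
Step 2: Collected values: [4, 15, 1].
Therefore out = [4, 15, 1].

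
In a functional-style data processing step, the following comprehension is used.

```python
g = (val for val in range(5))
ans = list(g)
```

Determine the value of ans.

Step 1: Generator expression iterates range(5): [0, 1, 2, 3, 4].
Step 2: list() collects all values.
Therefore ans = [0, 1, 2, 3, 4].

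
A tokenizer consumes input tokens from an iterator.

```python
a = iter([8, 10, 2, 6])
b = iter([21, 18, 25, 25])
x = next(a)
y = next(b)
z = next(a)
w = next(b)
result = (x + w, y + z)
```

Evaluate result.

Step 1: a iterates [8, 10, 2, 6], b iterates [21, 18, 25, 25].
Step 2: x = next(a) = 8, y = next(b) = 21.
Step 3: z = next(a) = 10, w = next(b) = 18.
Step 4: result = (8 + 18, 21 + 10) = (26, 31).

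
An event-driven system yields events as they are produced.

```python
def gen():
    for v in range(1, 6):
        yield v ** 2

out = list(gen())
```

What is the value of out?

Step 1: For each v in range(1, 6), yield v**2:
  v=1: yield 1**2 = 1
  v=2: yield 2**2 = 4
  v=3: yield 3**2 = 9
  v=4: yield 4**2 = 16
  v=5: yield 5**2 = 25
Therefore out = [1, 4, 9, 16, 25].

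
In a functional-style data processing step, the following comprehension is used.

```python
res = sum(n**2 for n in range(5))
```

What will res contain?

Step 1: Compute n**2 for each n in range(5):
  n=0: 0**2 = 0
  n=1: 1**2 = 1
  n=2: 2**2 = 4
  n=3: 3**2 = 9
  n=4: 4**2 = 16
Step 2: sum = 0 + 1 + 4 + 9 + 16 = 30.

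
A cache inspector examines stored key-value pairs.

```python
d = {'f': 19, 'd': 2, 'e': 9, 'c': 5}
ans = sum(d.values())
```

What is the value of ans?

Step 1: d.values() = [19, 2, 9, 5].
Step 2: sum = 35.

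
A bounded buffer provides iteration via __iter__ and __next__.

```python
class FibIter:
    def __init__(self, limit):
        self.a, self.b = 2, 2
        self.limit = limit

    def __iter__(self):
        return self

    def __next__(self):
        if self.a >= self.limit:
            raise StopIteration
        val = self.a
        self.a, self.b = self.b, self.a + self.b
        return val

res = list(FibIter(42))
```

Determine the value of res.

Step 1: Fibonacci-like sequence (a=2, b=2) until >= 42:
  Yield 2, then a,b = 2,4
  Yield 2, then a,b = 4,6
  Yield 4, then a,b = 6,10
  Yield 6, then a,b = 10,16
  Yield 10, then a,b = 16,26
  Yield 16, then a,b = 26,42
  Yield 26, then a,b = 42,68
Step 2: 42 >= 42, stop.
Therefore res = [2, 2, 4, 6, 10, 16, 26].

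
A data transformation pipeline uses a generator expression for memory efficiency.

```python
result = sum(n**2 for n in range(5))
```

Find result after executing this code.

Step 1: Compute n**2 for each n in range(5):
  n=0: 0**2 = 0
  n=1: 1**2 = 1
  n=2: 2**2 = 4
  n=3: 3**2 = 9
  n=4: 4**2 = 16
Step 2: sum = 0 + 1 + 4 + 9 + 16 = 30.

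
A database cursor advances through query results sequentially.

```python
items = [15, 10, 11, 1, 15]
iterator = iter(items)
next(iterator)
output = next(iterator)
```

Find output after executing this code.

Step 1: Create iterator over [15, 10, 11, 1, 15].
Step 2: next() consumes 15.
Step 3: next() returns 10.
Therefore output = 10.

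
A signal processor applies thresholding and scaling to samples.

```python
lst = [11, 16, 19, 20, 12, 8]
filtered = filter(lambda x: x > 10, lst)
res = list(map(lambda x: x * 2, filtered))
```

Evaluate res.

Step 1: Filter lst for elements > 10:
  11: kept
  16: kept
  19: kept
  20: kept
  12: kept
  8: removed
Step 2: Map x * 2 on filtered [11, 16, 19, 20, 12]:
  11 -> 22
  16 -> 32
  19 -> 38
  20 -> 40
  12 -> 24
Therefore res = [22, 32, 38, 40, 24].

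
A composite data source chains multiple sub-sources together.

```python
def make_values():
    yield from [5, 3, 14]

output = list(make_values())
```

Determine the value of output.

Step 1: yield from delegates to the iterable, yielding each element.
Step 2: Collected values: [5, 3, 14].
Therefore output = [5, 3, 14].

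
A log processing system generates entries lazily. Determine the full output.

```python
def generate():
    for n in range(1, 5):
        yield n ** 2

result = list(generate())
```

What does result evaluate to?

Step 1: For each n in range(1, 5), yield n**2:
  n=1: yield 1**2 = 1
  n=2: yield 2**2 = 4
  n=3: yield 3**2 = 9
  n=4: yield 4**2 = 16
Therefore result = [1, 4, 9, 16].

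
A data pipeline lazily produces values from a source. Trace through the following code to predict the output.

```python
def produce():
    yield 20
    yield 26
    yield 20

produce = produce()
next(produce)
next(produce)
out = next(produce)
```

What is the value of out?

Step 1: produce() creates a generator.
Step 2: next(produce) yields 20 (consumed and discarded).
Step 3: next(produce) yields 26 (consumed and discarded).
Step 4: next(produce) yields 20, assigned to out.
Therefore out = 20.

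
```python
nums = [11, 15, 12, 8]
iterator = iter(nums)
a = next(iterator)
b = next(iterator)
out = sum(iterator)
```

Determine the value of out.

Step 1: Create iterator over [11, 15, 12, 8].
Step 2: a = next() = 11, b = next() = 15.
Step 3: sum() of remaining [12, 8] = 20.
Therefore out = 20.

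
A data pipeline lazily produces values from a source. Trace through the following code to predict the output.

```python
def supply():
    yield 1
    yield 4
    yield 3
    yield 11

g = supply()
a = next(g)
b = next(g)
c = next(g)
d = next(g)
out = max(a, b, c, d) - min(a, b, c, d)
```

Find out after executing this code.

Step 1: Create generator and consume all values:
  a = next(g) = 1
  b = next(g) = 4
  c = next(g) = 3
  d = next(g) = 11
Step 2: max = 11, min = 1, out = 11 - 1 = 10.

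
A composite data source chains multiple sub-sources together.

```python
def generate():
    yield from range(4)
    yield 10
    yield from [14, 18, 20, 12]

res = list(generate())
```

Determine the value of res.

Step 1: Trace yields in order:
  yield 0
  yield 1
  yield 2
  yield 3
  yield 10
  yield 14
  yield 18
  yield 20
  yield 12
Therefore res = [0, 1, 2, 3, 10, 14, 18, 20, 12].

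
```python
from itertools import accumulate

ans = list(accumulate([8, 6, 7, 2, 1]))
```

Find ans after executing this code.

Step 1: accumulate computes running sums:
  + 8 = 8
  + 6 = 14
  + 7 = 21
  + 2 = 23
  + 1 = 24
Therefore ans = [8, 14, 21, 23, 24].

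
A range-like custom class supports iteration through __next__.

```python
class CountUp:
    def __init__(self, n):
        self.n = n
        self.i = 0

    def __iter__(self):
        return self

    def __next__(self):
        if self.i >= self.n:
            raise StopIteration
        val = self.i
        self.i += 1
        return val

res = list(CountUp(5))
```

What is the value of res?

Step 1: CountUp(5) creates an iterator counting 0 to 4.
Step 2: list() consumes all values: [0, 1, 2, 3, 4].
Therefore res = [0, 1, 2, 3, 4].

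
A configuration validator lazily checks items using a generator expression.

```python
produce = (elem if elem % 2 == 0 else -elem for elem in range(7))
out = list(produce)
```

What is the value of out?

Step 1: For each elem in range(7), yield elem if even, else -elem:
  elem=0: even, yield 0
  elem=1: odd, yield -1
  elem=2: even, yield 2
  elem=3: odd, yield -3
  elem=4: even, yield 4
  elem=5: odd, yield -5
  elem=6: even, yield 6
Therefore out = [0, -1, 2, -3, 4, -5, 6].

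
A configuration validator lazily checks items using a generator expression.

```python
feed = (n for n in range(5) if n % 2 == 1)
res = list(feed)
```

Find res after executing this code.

Step 1: Filter range(5) keeping only odd values:
  n=0: even, excluded
  n=1: odd, included
  n=2: even, excluded
  n=3: odd, included
  n=4: even, excluded
Therefore res = [1, 3].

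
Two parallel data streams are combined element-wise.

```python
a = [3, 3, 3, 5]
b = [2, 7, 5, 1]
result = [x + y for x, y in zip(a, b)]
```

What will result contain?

Step 1: Add corresponding elements:
  3 + 2 = 5
  3 + 7 = 10
  3 + 5 = 8
  5 + 1 = 6
Therefore result = [5, 10, 8, 6].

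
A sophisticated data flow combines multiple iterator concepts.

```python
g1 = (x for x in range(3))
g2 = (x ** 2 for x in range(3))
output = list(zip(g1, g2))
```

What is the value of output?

Step 1: g1 produces [0, 1, 2].
Step 2: g2 produces [0, 1, 4].
Step 3: zip pairs them: [(0, 0), (1, 1), (2, 4)].
Therefore output = [(0, 0), (1, 1), (2, 4)].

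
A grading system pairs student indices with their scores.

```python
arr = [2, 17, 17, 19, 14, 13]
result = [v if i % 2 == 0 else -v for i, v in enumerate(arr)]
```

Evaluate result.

Step 1: For each (i, v), keep v if i is even, negate if odd:
  i=0 (even): keep 2
  i=1 (odd): negate to -17
  i=2 (even): keep 17
  i=3 (odd): negate to -19
  i=4 (even): keep 14
  i=5 (odd): negate to -13
Therefore result = [2, -17, 17, -19, 14, -13].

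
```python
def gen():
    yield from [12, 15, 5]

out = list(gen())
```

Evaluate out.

Step 1: yield from delegates to the iterable, yielding each element.
Step 2: Collected values: [12, 15, 5].
Therefore out = [12, 15, 5].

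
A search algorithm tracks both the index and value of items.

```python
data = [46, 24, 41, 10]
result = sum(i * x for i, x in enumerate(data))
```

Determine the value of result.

Step 1: Compute i * x for each (i, x) in enumerate([46, 24, 41, 10]):
  i=0, x=46: 0*46 = 0
  i=1, x=24: 1*24 = 24
  i=2, x=41: 2*41 = 82
  i=3, x=10: 3*10 = 30
Step 2: sum = 0 + 24 + 82 + 30 = 136.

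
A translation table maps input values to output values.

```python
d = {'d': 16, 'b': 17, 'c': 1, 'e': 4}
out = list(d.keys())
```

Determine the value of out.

Step 1: d.keys() returns the dictionary keys in insertion order.
Therefore out = ['d', 'b', 'c', 'e'].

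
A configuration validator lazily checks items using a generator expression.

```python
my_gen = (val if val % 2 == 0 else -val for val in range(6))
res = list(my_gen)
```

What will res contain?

Step 1: For each val in range(6), yield val if even, else -val:
  val=0: even, yield 0
  val=1: odd, yield -1
  val=2: even, yield 2
  val=3: odd, yield -3
  val=4: even, yield 4
  val=5: odd, yield -5
Therefore res = [0, -1, 2, -3, 4, -5].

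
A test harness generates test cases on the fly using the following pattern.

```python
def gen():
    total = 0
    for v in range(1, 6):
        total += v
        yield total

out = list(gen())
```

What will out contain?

Step 1: Generator accumulates running sum:
  v=1: total = 1, yield 1
  v=2: total = 3, yield 3
  v=3: total = 6, yield 6
  v=4: total = 10, yield 10
  v=5: total = 15, yield 15
Therefore out = [1, 3, 6, 10, 15].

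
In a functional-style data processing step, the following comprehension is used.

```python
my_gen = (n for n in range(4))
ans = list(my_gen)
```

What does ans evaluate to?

Step 1: Generator expression iterates range(4): [0, 1, 2, 3].
Step 2: list() collects all values.
Therefore ans = [0, 1, 2, 3].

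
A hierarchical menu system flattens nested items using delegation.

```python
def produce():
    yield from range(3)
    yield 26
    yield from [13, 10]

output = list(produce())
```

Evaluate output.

Step 1: Trace yields in order:
  yield 0
  yield 1
  yield 2
  yield 26
  yield 13
  yield 10
Therefore output = [0, 1, 2, 26, 13, 10].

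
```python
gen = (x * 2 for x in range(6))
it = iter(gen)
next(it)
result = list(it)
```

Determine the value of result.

Step 1: Generator produces [0, 2, 4, 6, 8, 10].
Step 2: next(it) consumes first element (0).
Step 3: list(it) collects remaining: [2, 4, 6, 8, 10].
Therefore result = [2, 4, 6, 8, 10].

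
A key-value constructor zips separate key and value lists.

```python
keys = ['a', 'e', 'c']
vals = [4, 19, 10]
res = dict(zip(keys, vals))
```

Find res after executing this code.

Step 1: zip pairs keys with values:
  'a' -> 4
  'e' -> 19
  'c' -> 10
Therefore res = {'a': 4, 'e': 19, 'c': 10}.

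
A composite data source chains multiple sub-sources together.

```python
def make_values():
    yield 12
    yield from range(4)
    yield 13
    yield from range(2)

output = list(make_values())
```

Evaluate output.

Step 1: Trace yields in order:
  yield 12
  yield 0
  yield 1
  yield 2
  yield 3
  yield 13
  yield 0
  yield 1
Therefore output = [12, 0, 1, 2, 3, 13, 0, 1].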